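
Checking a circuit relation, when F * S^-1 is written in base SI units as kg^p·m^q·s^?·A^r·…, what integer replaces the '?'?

F = kg⁻¹·m⁻²·s⁴·A².
S = kg⁻¹·m⁻²·s³·A².
So S⁻¹ = kg·m²·s⁻³·A⁻².
Combining: F·S⁻¹ = (kg⁻¹·m⁻²·s⁴·A²) · (kg·m²·s⁻³·A⁻²) = s.
The exponent of s is 1.

1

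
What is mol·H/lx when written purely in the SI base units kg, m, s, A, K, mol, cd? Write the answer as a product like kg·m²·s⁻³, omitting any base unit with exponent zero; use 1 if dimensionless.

lx = m⁻²·cd.
So lx⁻¹ = m²·cd⁻¹.
H = kg·m²·s⁻²·A⁻².
Combining: mol·lx⁻¹·H = mol · (m²·cd⁻¹) · (kg·m²·s⁻²·A⁻²) = kg·m⁴·s⁻²·A⁻²·mol·cd⁻¹.

kg·m⁴·s⁻²·A⁻²·mol·cd⁻¹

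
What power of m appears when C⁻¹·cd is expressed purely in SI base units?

0

C = s·A.
So C⁻¹ = s⁻¹·A⁻¹.
Combining: C⁻¹·cd = (s⁻¹·A⁻¹) · cd = s⁻¹·A⁻¹·cd.
The exponent of m is 0.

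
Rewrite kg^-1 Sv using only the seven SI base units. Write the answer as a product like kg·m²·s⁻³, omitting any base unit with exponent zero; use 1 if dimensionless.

kg⁻¹·m²·s⁻²

Sv = m²·s⁻².
Combining: kg⁻¹·Sv = kg⁻¹ · (m²·s⁻²) = kg⁻¹·m²·s⁻².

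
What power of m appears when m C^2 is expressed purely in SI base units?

1

C = A·s = s·A (charge = current × time).
So C² = s²·A².
Combining: m·C² = m · (s²·A²) = m·s²·A².
The exponent of m is 1.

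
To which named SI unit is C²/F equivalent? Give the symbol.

C = A·s = s·A (charge = current × time).
So C² = s²·A².
F = C/V (capacitance = charge per voltage),
    = A·s/(kg·m²·s⁻³·A⁻¹) (substituting C and V),
    = kg⁻¹·m⁻²·s⁴·A².
So F⁻¹ = kg·m²·s⁻⁴·A⁻².
Combining: C²·F⁻¹ = (s²·A²) · (kg·m²·s⁻⁴·A⁻²) = kg·m²·s⁻².
kg·m²·s⁻² is the base-SI form of the joule.

J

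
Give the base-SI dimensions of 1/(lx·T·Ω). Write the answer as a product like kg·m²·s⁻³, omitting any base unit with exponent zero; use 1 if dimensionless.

kg⁻²·s⁵·A³·cd⁻¹

lx = m⁻²·cd.
So lx⁻¹ = m²·cd⁻¹.
T = kg·s⁻²·A⁻¹.
So T⁻¹ = kg⁻¹·s²·A.
Ω = kg·m²·s⁻³·A⁻².
So Ω⁻¹ = kg⁻¹·m⁻²·s³·A².
Combining: lx⁻¹·T⁻¹·Ω⁻¹ = (m²·cd⁻¹) · (kg⁻¹·s²·A) · (kg⁻¹·m⁻²·s³·A²) = kg⁻²·s⁵·A³·cd⁻¹.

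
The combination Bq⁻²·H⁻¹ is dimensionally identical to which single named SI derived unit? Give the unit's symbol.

Bq = 1/s = s⁻¹ (activity is decays per second).
So Bq⁻² = s².
H = Wb/A (inductance = flux per current),
    = kg·m²·s⁻²·A⁻².
So H⁻¹ = kg⁻¹·m⁻²·s²·A².
Combining: Bq⁻²·H⁻¹ = s² · (kg⁻¹·m⁻²·s²·A²) = kg⁻¹·m⁻²·s⁴·A².
kg⁻¹·m⁻²·s⁴·A² is the base-SI form of the farad.

F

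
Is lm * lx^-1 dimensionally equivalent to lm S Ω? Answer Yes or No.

No

Left side:
  lm = cd·sr = cd (luminous flux; sr is dimensionless).
  lx = lm/m² (illuminance = luminous flux per area),
      = m⁻²·cd.
  So lx⁻¹ = m²·cd⁻¹.
  Combining: lm·lx⁻¹ = cd · (m²·cd⁻¹) = m².
Right side:
  lm = cd·sr = cd (luminous flux; sr is dimensionless).
  S = 1/Ω (conductance is reciprocal resistance),
      = kg⁻¹·m⁻²·s³·A².
  Ω = V/A (resistance = voltage per current),
      = kg·m²·s⁻³·A⁻².
  Combining: lm·S·Ω = cd · (kg⁻¹·m⁻²·s³·A²) · (kg·m²·s⁻³·A⁻²) = cd.
Left is m²; right is cd — different.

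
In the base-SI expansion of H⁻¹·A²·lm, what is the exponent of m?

H = Wb/A (inductance = flux per current),
    = kg·m²·s⁻²·A⁻².
So H⁻¹ = kg⁻¹·m⁻²·s²·A².
lm = cd·sr = cd (luminous flux; sr is dimensionless).
Combining: H⁻¹·A²·lm = (kg⁻¹·m⁻²·s²·A²) · A² · cd = kg⁻¹·m⁻²·s²·A⁴·cd.
The exponent of m is -2.

-2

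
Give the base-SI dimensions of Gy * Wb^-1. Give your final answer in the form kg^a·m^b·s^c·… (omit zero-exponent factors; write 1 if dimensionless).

kg⁻¹·A

Gy = J/kg (absorbed dose = energy per mass),
    = m²·s⁻².
Wb = V·s (flux: a volt is a weber per second),
    = kg·m²·s⁻²·A⁻¹.
So Wb⁻¹ = kg⁻¹·m⁻²·s²·A.
Combining: Gy·Wb⁻¹ = (m²·s⁻²) · (kg⁻¹·m⁻²·s²·A) = kg⁻¹·A.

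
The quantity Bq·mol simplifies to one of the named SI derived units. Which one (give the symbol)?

Bq = 1/s = s⁻¹ (activity is decays per second).
Combining: Bq·mol = s⁻¹ · mol = s⁻¹·mol.
s⁻¹·mol is the base-SI form of the katal.

kat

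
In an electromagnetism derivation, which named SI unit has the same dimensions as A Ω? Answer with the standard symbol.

Ω = kg·m²·s⁻³·A⁻².
Combining: A·Ω = A · (kg·m²·s⁻³·A⁻²) = kg·m²·s⁻³·A⁻¹.
kg·m²·s⁻³·A⁻¹ is the base-SI form of the volt.

V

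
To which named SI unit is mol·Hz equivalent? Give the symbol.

Hz = 1/s = s⁻¹ (frequency is cycles per second).
Combining: mol·Hz = mol · s⁻¹ = s⁻¹·mol.
s⁻¹·mol is the base-SI form of the katal.

kat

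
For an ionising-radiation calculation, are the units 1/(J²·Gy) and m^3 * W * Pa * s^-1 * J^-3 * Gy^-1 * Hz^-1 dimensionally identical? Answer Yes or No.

Left side:
  J = kg·m²·s⁻².
  So J⁻² = kg⁻²·m⁻⁴·s⁴.
  Gy = m²·s⁻².
  So Gy⁻¹ = m⁻²·s².
  Combining: J⁻²·Gy⁻¹ = (kg⁻²·m⁻⁴·s⁴) · (m⁻²·s²) = kg⁻²·m⁻⁶·s⁶.
Right side:
  W = J/s (power = energy per time),
      = kg·m²·s⁻³.
  Pa = N/m² (pressure = force per area),
      = kg·m⁻¹·s⁻².
  J = N·m (work = force × distance),
      = kg·m²·s⁻².
  So J⁻³ = kg⁻³·m⁻⁶·s⁶.
  Gy = J/kg (absorbed dose = energy per mass),
      = m²·s⁻².
  So Gy⁻¹ = m⁻²·s².
  Hz = 1/s = s⁻¹ (frequency is cycles per second).
  So Hz⁻¹ = s.
  Combining: m³·W·Pa·s⁻¹·J⁻³·Gy⁻¹·Hz⁻¹ = m³ · (kg·m²·s⁻³) · (kg·m⁻¹·s⁻²) · s⁻¹ · (kg⁻³·m⁻⁶·s⁶) · (m⁻²·s²) · s = kg⁻¹·m⁻⁴·s³.
Left is kg⁻²·m⁻⁶·s⁶; right is kg⁻¹·m⁻⁴·s³ — different.

No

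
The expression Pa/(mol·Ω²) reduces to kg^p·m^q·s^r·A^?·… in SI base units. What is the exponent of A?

4

Pa = N/m² (pressure = force per area),
    = kg·m⁻¹·s⁻².
Ω = V/A (resistance = voltage per current),
    = kg·m²·s⁻³·A⁻².
So Ω⁻² = kg⁻²·m⁻⁴·s⁶·A⁴.
Combining: mol⁻¹·Pa·Ω⁻² = mol⁻¹ · (kg·m⁻¹·s⁻²) · (kg⁻²·m⁻⁴·s⁶·A⁴) = kg⁻¹·m⁻⁵·s⁴·A⁴·mol⁻¹.
The exponent of A is 4.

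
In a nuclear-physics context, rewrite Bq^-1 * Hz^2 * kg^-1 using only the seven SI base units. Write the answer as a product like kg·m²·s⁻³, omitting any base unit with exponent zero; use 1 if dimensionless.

Bq = 1/s = s⁻¹ (activity is decays per second).
So Bq⁻¹ = s.
Hz = 1/s = s⁻¹ (frequency is cycles per second).
So Hz² = s⁻².
Combining: Bq⁻¹·Hz²·kg⁻¹ = s · s⁻² · kg⁻¹ = kg⁻¹·s⁻¹.

kg⁻¹·s⁻¹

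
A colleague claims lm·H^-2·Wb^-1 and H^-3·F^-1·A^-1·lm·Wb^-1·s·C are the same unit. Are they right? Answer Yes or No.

Left side:
  lm = cd·sr = cd (luminous flux; sr is dimensionless).
  H = Wb/A (inductance = flux per current),
      = kg·m²·s⁻²·A⁻².
  So H⁻² = kg⁻²·m⁻⁴·s⁴·A⁴.
  Wb = V·s (flux: a volt is a weber per second),
      = kg·m²·s⁻²·A⁻¹.
  So Wb⁻¹ = kg⁻¹·m⁻²·s²·A.
  Combining: lm·H⁻²·Wb⁻¹ = cd · (kg⁻²·m⁻⁴·s⁴·A⁴) · (kg⁻¹·m⁻²·s²·A) = kg⁻³·m⁻⁶·s⁶·A⁵·cd.
Right side:
  H = kg·m²·s⁻²·A⁻².
  So H⁻³ = kg⁻³·m⁻⁶·s⁶·A⁶.
  F = kg⁻¹·m⁻²·s⁴·A².
  So F⁻¹ = kg·m²·s⁻⁴·A⁻².
  lm = cd.
  Wb = kg·m²·s⁻²·A⁻¹.
  So Wb⁻¹ = kg⁻¹·m⁻²·s²·A.
  C = s·A.
  Combining: H⁻³·F⁻¹·A⁻¹·lm·Wb⁻¹·s·C = (kg⁻³·m⁻⁶·s⁶·A⁶) · (kg·m²·s⁻⁴·A⁻²) · A⁻¹ · cd · (kg⁻¹·m⁻²·s²·A) · s · (s·A) = kg⁻³·m⁻⁶·s⁶·A⁵·cd.
Both reduce to kg⁻³·m⁻⁶·s⁶·A⁵·cd.

Yes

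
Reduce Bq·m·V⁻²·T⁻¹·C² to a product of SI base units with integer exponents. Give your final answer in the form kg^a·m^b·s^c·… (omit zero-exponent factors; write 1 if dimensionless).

Bq = 1/s = s⁻¹ (activity is decays per second).
V = W/A (potential = power per current),
    = kg·m²·s⁻³·A⁻¹.
So V⁻² = kg⁻²·m⁻⁴·s⁶·A².
T = Wb/m² (flux density = flux per area),
    = kg·s⁻²·A⁻¹.
So T⁻¹ = kg⁻¹·s²·A.
C = A·s = s·A (charge = current × time).
So C² = s²·A².
Combining: Bq·m·V⁻²·T⁻¹·C² = s⁻¹ · m · (kg⁻²·m⁻⁴·s⁶·A²) · (kg⁻¹·s²·A) · (s²·A²) = kg⁻³·m⁻³·s⁹·A⁵.

kg⁻³·m⁻³·s⁹·A⁵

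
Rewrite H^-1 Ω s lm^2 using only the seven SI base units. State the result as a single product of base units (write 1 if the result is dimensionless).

cd²

H = kg·m²·s⁻²·A⁻².
So H⁻¹ = kg⁻¹·m⁻²·s²·A².
Ω = kg·m²·s⁻³·A⁻².
lm = cd.
So lm² = cd².
Combining: H⁻¹·Ω·s·lm² = (kg⁻¹·m⁻²·s²·A²) · (kg·m²·s⁻³·A⁻²) · s · cd² = cd².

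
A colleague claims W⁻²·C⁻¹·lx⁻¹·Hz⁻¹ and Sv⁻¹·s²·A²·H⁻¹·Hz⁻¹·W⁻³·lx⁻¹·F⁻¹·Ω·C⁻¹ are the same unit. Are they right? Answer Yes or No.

No

Left side:
  W = kg·m²·s⁻³.
  So W⁻² = kg⁻²·m⁻⁴·s⁶.
  C = s·A.
  So C⁻¹ = s⁻¹·A⁻¹.
  lx = m⁻²·cd.
  So lx⁻¹ = m²·cd⁻¹.
  Hz = s⁻¹.
  So Hz⁻¹ = s.
  Combining: W⁻²·C⁻¹·lx⁻¹·Hz⁻¹ = (kg⁻²·m⁻⁴·s⁶) · (s⁻¹·A⁻¹) · (m²·cd⁻¹) · s = kg⁻²·m⁻²·s⁶·A⁻¹·cd⁻¹.
Right side:
  Sv = m²·s⁻².
  So Sv⁻¹ = m⁻²·s².
  H = kg·m²·s⁻²·A⁻².
  So H⁻¹ = kg⁻¹·m⁻²·s²·A².
  Hz = s⁻¹.
  So Hz⁻¹ = s.
  W = kg·m²·s⁻³.
  So W⁻³ = kg⁻³·m⁻⁶·s⁹.
  lx = m⁻²·cd.
  So lx⁻¹ = m²·cd⁻¹.
  F = kg⁻¹·m⁻²·s⁴·A².
  So F⁻¹ = kg·m²·s⁻⁴·A⁻².
  Ω = kg·m²·s⁻³·A⁻².
  C = s·A.
  So C⁻¹ = s⁻¹·A⁻¹.
  Combining: Sv⁻¹·s²·A²·H⁻¹·Hz⁻¹·W⁻³·lx⁻¹·F⁻¹·Ω·C⁻¹ = (m⁻²·s²) · s² · A² · (kg⁻¹·m⁻²·s²·A²) · s · (kg⁻³·m⁻⁶·s⁹) · (m²·cd⁻¹) · (kg·m²·s⁻⁴·A⁻²) · (kg·m²·s⁻³·A⁻²) · (s⁻¹·A⁻¹) = kg⁻²·m⁻⁴·s⁸·A⁻¹·cd⁻¹.
Left is kg⁻²·m⁻²·s⁶·A⁻¹·cd⁻¹; right is kg⁻²·m⁻⁴·s⁸·A⁻¹·cd⁻¹ — different.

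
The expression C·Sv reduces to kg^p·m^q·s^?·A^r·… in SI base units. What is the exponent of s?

-1

C = A·s = s·A (charge = current × time).
Sv = J/kg (equivalent dose = energy per mass),
    = m²·s⁻².
Combining: C·Sv = (s·A) · (m²·s⁻²) = m²·s⁻¹·A.
The exponent of s is -1.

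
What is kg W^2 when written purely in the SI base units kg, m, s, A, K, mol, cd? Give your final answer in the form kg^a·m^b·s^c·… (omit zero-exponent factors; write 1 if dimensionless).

W = kg·m²·s⁻³.
So W² = kg²·m⁴·s⁻⁶.
Combining: kg·W² = kg · (kg²·m⁴·s⁻⁶) = kg³·m⁴·s⁻⁶.

kg³·m⁴·s⁻⁶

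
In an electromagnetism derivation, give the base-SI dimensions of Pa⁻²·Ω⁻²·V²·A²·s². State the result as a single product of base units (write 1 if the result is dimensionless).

kg⁻²·m²·s⁶·A⁴

Pa = N/m² (pressure = force per area),
    = kg·m⁻¹·s⁻².
So Pa⁻² = kg⁻²·m²·s⁴.
Ω = V/A (resistance = voltage per current),
    = kg·m²·s⁻³·A⁻².
So Ω⁻² = kg⁻²·m⁻⁴·s⁶·A⁴.
V = W/A (potential = power per current),
    = kg·m²·s⁻³·A⁻¹.
So V² = kg²·m⁴·s⁻⁶·A⁻².
Combining: Pa⁻²·Ω⁻²·V²·A²·s² = (kg⁻²·m²·s⁴) · (kg⁻²·m⁻⁴·s⁶·A⁴) · (kg²·m⁴·s⁻⁶·A⁻²) · A² · s² = kg⁻²·m²·s⁶·A⁴.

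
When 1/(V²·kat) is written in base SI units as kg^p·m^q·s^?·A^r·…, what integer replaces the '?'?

7

V = W/A (potential = power per current),
    = kg·m²·s⁻³·A⁻¹.
So V⁻² = kg⁻²·m⁻⁴·s⁶·A².
kat = mol/s = s⁻¹·mol (catalytic activity).
So kat⁻¹ = s·mol⁻¹.
Combining: V⁻²·kat⁻¹ = (kg⁻²·m⁻⁴·s⁶·A²) · (s·mol⁻¹) = kg⁻²·m⁻⁴·s⁷·A²·mol⁻¹.
The exponent of s is 7.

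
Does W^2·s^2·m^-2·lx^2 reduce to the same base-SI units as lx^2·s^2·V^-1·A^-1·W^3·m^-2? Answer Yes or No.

Yes

Left side:
  W = J/s (power = energy per time),
      = kg·m²·s⁻³.
  So W² = kg²·m⁴·s⁻⁶.
  lx = lm/m² (illuminance = luminous flux per area),
      = m⁻²·cd.
  So lx² = m⁻⁴·cd².
  Combining: W²·s²·m⁻²·lx² = (kg²·m⁴·s⁻⁶) · s² · m⁻² · (m⁻⁴·cd²) = kg²·m⁻²·s⁻⁴·cd².
Right side:
  lx = m⁻²·cd.
  So lx² = m⁻⁴·cd².
  V = kg·m²·s⁻³·A⁻¹.
  So V⁻¹ = kg⁻¹·m⁻²·s³·A.
  W = kg·m²·s⁻³.
  So W³ = kg³·m⁶·s⁻⁹.
  Combining: lx²·s²·V⁻¹·A⁻¹·W³·m⁻² = (m⁻⁴·cd²) · s² · (kg⁻¹·m⁻²·s³·A) · A⁻¹ · (kg³·m⁶·s⁻⁹) · m⁻² = kg²·m⁻²·s⁻⁴·cd².
Both reduce to kg²·m⁻²·s⁻⁴·cd².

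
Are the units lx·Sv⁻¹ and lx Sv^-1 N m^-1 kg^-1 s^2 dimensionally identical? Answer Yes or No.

Yes

Left side:
  lx = lm/m² (illuminance = luminous flux per area),
      = m⁻²·cd.
  Sv = J/kg (equivalent dose = energy per mass),
      = m²·s⁻².
  So Sv⁻¹ = m⁻²·s².
  Combining: lx·Sv⁻¹ = (m⁻²·cd) · (m⁻²·s²) = m⁻⁴·s²·cd.
Right side:
  lx = lm/m² (illuminance = luminous flux per area),
      = m⁻²·cd.
  Sv = J/kg (equivalent dose = energy per mass),
      = m²·s⁻².
  So Sv⁻¹ = m⁻²·s².
  N = kg·m/s² = kg·m·s⁻² (force = mass × acceleration).
  Combining: lx·Sv⁻¹·N·m⁻¹·kg⁻¹·s² = (m⁻²·cd) · (m⁻²·s²) · (kg·m·s⁻²) · m⁻¹ · kg⁻¹ · s² = m⁻⁴·s²·cd.
Both reduce to m⁻⁴·s²·cd.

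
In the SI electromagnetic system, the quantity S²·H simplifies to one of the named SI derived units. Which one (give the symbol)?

F

S = 1/Ω (conductance is reciprocal resistance),
    = kg⁻¹·m⁻²·s³·A².
So S² = kg⁻²·m⁻⁴·s⁶·A⁴.
H = Wb/A (inductance = flux per current),
    = kg·m²·s⁻²·A⁻².
Combining: S²·H = (kg⁻²·m⁻⁴·s⁶·A⁴) · (kg·m²·s⁻²·A⁻²) = kg⁻¹·m⁻²·s⁴·A².
kg⁻¹·m⁻²·s⁴·A² is the base-SI form of the farad.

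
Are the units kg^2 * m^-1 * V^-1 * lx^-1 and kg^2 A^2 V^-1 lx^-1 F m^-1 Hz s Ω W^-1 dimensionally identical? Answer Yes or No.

No

Left side:
  V = W/A (potential = power per current),
      = kg·m²·s⁻³·A⁻¹.
  So V⁻¹ = kg⁻¹·m⁻²·s³·A.
  lx = lm/m² (illuminance = luminous flux per area),
      = m⁻²·cd.
  So lx⁻¹ = m²·cd⁻¹.
  Combining: kg²·m⁻¹·V⁻¹·lx⁻¹ = kg² · m⁻¹ · (kg⁻¹·m⁻²·s³·A) · (m²·cd⁻¹) = kg·m⁻¹·s³·A·cd⁻¹.
Right side:
  V = W/A (potential = power per current),
      = kg·m²·s⁻³·A⁻¹.
  So V⁻¹ = kg⁻¹·m⁻²·s³·A.
  lx = lm/m² (illuminance = luminous flux per area),
      = m⁻²·cd.
  So lx⁻¹ = m²·cd⁻¹.
  F = C/V (capacitance = charge per voltage),
      = A·s/(kg·m²·s⁻³·A⁻¹) (substituting C and V),
      = kg⁻¹·m⁻²·s⁴·A².
  Hz = 1/s = s⁻¹ (frequency is cycles per second).
  Ω = V/A (resistance = voltage per current),
      = kg·m²·s⁻³·A⁻².
  W = J/s (power = energy per time),
      = kg·m²·s⁻³.
  So W⁻¹ = kg⁻¹·m⁻²·s³.
  Combining: kg²·A²·V⁻¹·lx⁻¹·F·m⁻¹·Hz·s·Ω·W⁻¹ = kg² · A² · (kg⁻¹·m⁻²·s³·A) · (m²·cd⁻¹) · (kg⁻¹·m⁻²·s⁴·A²) · m⁻¹ · s⁻¹ · s · (kg·m²·s⁻³·A⁻²) · (kg⁻¹·m⁻²·s³) = m⁻³·s⁷·A³·cd⁻¹.
Left is kg·m⁻¹·s³·A·cd⁻¹; right is m⁻³·s⁷·A³·cd⁻¹ — different.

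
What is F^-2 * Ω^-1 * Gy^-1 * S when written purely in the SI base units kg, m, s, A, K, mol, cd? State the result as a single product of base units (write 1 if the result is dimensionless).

F = C/V (capacitance = charge per voltage),
    = A·s/(kg·m²·s⁻³·A⁻¹) (substituting C and V),
    = kg⁻¹·m⁻²·s⁴·A².
So F⁻² = kg²·m⁴·s⁻⁸·A⁻⁴.
Ω = V/A (resistance = voltage per current),
    = kg·m²·s⁻³·A⁻².
So Ω⁻¹ = kg⁻¹·m⁻²·s³·A².
Gy = J/kg (absorbed dose = energy per mass),
    = m²·s⁻².
So Gy⁻¹ = m⁻²·s².
S = 1/Ω (conductance is reciprocal resistance),
    = kg⁻¹·m⁻²·s³·A².
Combining: F⁻²·Ω⁻¹·Gy⁻¹·S = (kg²·m⁴·s⁻⁸·A⁻⁴) · (kg⁻¹·m⁻²·s³·A²) · (m⁻²·s²) · (kg⁻¹·m⁻²·s³·A²) = m⁻².

m⁻²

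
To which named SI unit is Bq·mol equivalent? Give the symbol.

Bq = s⁻¹.
Combining: Bq·mol = s⁻¹ · mol = s⁻¹·mol.
s⁻¹·mol is the base-SI form of the katal.

kat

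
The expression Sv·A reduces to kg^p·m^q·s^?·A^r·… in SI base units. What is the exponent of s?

Sv = J/kg (equivalent dose = energy per mass),
    = m²·s⁻².
Combining: Sv·A = (m²·s⁻²) · A = m²·s⁻²·A.
The exponent of s is -2.

-2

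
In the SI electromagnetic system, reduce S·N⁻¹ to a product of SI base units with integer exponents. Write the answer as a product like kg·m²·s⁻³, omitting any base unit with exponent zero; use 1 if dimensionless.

kg⁻²·m⁻³·s⁵·A²

S = 1/Ω (conductance is reciprocal resistance),
    = kg⁻¹·m⁻²·s³·A².
N = kg·m/s² = kg·m·s⁻² (force = mass × acceleration).
So N⁻¹ = kg⁻¹·m⁻¹·s².
Combining: S·N⁻¹ = (kg⁻¹·m⁻²·s³·A²) · (kg⁻¹·m⁻¹·s²) = kg⁻²·m⁻³·s⁵·A².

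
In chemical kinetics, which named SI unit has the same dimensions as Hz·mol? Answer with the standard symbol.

Hz = s⁻¹.
Combining: Hz·mol = s⁻¹ · mol = s⁻¹·mol.
s⁻¹·mol is the base-SI form of the katal.

kat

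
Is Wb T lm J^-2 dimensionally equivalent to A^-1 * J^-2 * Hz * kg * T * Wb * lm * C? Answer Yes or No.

Left side:
  Wb = kg·m²·s⁻²·A⁻¹.
  T = kg·s⁻²·A⁻¹.
  lm = cd.
  J = kg·m²·s⁻².
  So J⁻² = kg⁻²·m⁻⁴·s⁴.
  Combining: Wb·T·lm·J⁻² = (kg·m²·s⁻²·A⁻¹) · (kg·s⁻²·A⁻¹) · cd · (kg⁻²·m⁻⁴·s⁴) = m⁻²·A⁻²·cd.
Right side:
  J = N·m (work = force × distance),
      = kg·m²·s⁻².
  So J⁻² = kg⁻²·m⁻⁴·s⁴.
  Hz = 1/s = s⁻¹ (frequency is cycles per second).
  T = Wb/m² (flux density = flux per area),
      = kg·s⁻²·A⁻¹.
  Wb = V·s (flux: a volt is a weber per second),
      = kg·m²·s⁻²·A⁻¹.
  lm = cd·sr = cd (luminous flux; sr is dimensionless).
  C = A·s = s·A (charge = current × time).
  Combining: A⁻¹·J⁻²·Hz·kg·T·Wb·lm·C = A⁻¹ · (kg⁻²·m⁻⁴·s⁴) · s⁻¹ · kg · (kg·s⁻²·A⁻¹) · (kg·m²·s⁻²·A⁻¹) · cd · (s·A) = kg·m⁻²·A⁻²·cd.
Left is m⁻²·A⁻²·cd; right is kg·m⁻²·A⁻²·cd — different.

No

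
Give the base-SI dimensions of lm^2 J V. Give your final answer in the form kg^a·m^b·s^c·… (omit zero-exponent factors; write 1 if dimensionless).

kg²·m⁴·s⁻⁵·A⁻¹·cd²

lm = cd.
So lm² = cd².
J = kg·m²·s⁻².
V = kg·m²·s⁻³·A⁻¹.
Combining: lm²·J·V = cd² · (kg·m²·s⁻²) · (kg·m²·s⁻³·A⁻¹) = kg²·m⁴·s⁻⁵·A⁻¹·cd².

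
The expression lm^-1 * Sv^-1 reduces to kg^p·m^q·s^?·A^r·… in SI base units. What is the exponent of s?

lm = cd.
So lm⁻¹ = cd⁻¹.
Sv = m²·s⁻².
So Sv⁻¹ = m⁻²·s².
Combining: lm⁻¹·Sv⁻¹ = cd⁻¹ · (m⁻²·s²) = m⁻²·s²·cd⁻¹.
The exponent of s is 2.

2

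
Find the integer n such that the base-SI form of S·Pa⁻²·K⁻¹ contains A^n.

S = kg⁻¹·m⁻²·s³·A².
Pa = kg·m⁻¹·s⁻².
So Pa⁻² = kg⁻²·m²·s⁴.
Combining: S·Pa⁻²·K⁻¹ = (kg⁻¹·m⁻²·s³·A²) · (kg⁻²·m²·s⁴) · K⁻¹ = kg⁻³·s⁷·A²·K⁻¹.
The exponent of A is 2.

2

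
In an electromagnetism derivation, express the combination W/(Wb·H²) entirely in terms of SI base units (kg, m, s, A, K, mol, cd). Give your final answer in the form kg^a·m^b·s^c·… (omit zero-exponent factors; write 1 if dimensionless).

W = kg·m²·s⁻³.
Wb = kg·m²·s⁻²·A⁻¹.
So Wb⁻¹ = kg⁻¹·m⁻²·s²·A.
H = kg·m²·s⁻²·A⁻².
So H⁻² = kg⁻²·m⁻⁴·s⁴·A⁴.
Combining: W·Wb⁻¹·H⁻² = (kg·m²·s⁻³) · (kg⁻¹·m⁻²·s²·A) · (kg⁻²·m⁻⁴·s⁴·A⁴) = kg⁻²·m⁻⁴·s³·A⁵.

kg⁻²·m⁻⁴·s³·A⁵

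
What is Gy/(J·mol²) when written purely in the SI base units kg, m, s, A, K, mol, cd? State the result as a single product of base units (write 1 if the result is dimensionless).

J = N·m (work = force × distance),
    = kg·m²·s⁻².
So J⁻¹ = kg⁻¹·m⁻²·s².
Gy = J/kg (absorbed dose = energy per mass),
    = m²·s⁻².
Combining: J⁻¹·mol⁻²·Gy = (kg⁻¹·m⁻²·s²) · mol⁻² · (m²·s⁻²) = kg⁻¹·mol⁻².

kg⁻¹·mol⁻²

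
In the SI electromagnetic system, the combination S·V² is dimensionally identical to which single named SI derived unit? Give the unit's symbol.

W

S = kg⁻¹·m⁻²·s³·A².
V = kg·m²·s⁻³·A⁻¹.
So V² = kg²·m⁴·s⁻⁶·A⁻².
Combining: S·V² = (kg⁻¹·m⁻²·s³·A²) · (kg²·m⁴·s⁻⁶·A⁻²) = kg·m²·s⁻³.
kg·m²·s⁻³ is the base-SI form of the watt.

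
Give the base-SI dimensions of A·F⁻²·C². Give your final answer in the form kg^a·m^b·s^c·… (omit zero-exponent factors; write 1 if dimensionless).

kg²·m⁴·s⁻⁶·A⁻¹

F = C/V (capacitance = charge per voltage),
    = A·s/(kg·m²·s⁻³·A⁻¹) (substituting C and V),
    = kg⁻¹·m⁻²·s⁴·A².
So F⁻² = kg²·m⁴·s⁻⁸·A⁻⁴.
C = A·s = s·A (charge = current × time).
So C² = s²·A².
Combining: A·F⁻²·C² = A · (kg²·m⁴·s⁻⁸·A⁻⁴) · (s²·A²) = kg²·m⁴·s⁻⁶·A⁻¹.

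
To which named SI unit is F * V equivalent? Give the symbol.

F = kg⁻¹·m⁻²·s⁴·A².
V = kg·m²·s⁻³·A⁻¹.
Combining: F·V = (kg⁻¹·m⁻²·s⁴·A²) · (kg·m²·s⁻³·A⁻¹) = s·A.
s·A is the base-SI form of the coulomb.

C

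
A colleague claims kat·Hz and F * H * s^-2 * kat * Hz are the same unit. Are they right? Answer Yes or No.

Yes

Left side:
  kat = s⁻¹·mol.
  Hz = s⁻¹.
  Combining: kat·Hz = (s⁻¹·mol) · s⁻¹ = s⁻²·mol.
Right side:
  F = kg⁻¹·m⁻²·s⁴·A².
  H = kg·m²·s⁻²·A⁻².
  kat = s⁻¹·mol.
  Hz = s⁻¹.
  Combining: F·H·s⁻²·kat·Hz = (kg⁻¹·m⁻²·s⁴·A²) · (kg·m²·s⁻²·A⁻²) · s⁻² · (s⁻¹·mol) · s⁻¹ = s⁻²·mol.
Both reduce to s⁻²·mol.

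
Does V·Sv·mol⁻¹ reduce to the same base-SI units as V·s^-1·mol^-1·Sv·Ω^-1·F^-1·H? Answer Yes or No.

Left side:
  V = kg·m²·s⁻³·A⁻¹.
  Sv = m²·s⁻².
  Combining: V·Sv·mol⁻¹ = (kg·m²·s⁻³·A⁻¹) · (m²·s⁻²) · mol⁻¹ = kg·m⁴·s⁻⁵·A⁻¹·mol⁻¹.
Right side:
  V = kg·m²·s⁻³·A⁻¹.
  Sv = m²·s⁻².
  Ω = kg·m²·s⁻³·A⁻².
  So Ω⁻¹ = kg⁻¹·m⁻²·s³·A².
  F = kg⁻¹·m⁻²·s⁴·A².
  So F⁻¹ = kg·m²·s⁻⁴·A⁻².
  H = kg·m²·s⁻²·A⁻².
  Combining: V·s⁻¹·mol⁻¹·Sv·Ω⁻¹·F⁻¹·H = (kg·m²·s⁻³·A⁻¹) · s⁻¹ · mol⁻¹ · (m²·s⁻²) · (kg⁻¹·m⁻²·s³·A²) · (kg·m²·s⁻⁴·A⁻²) · (kg·m²·s⁻²·A⁻²) = kg²·m⁶·s⁻⁹·A⁻³·mol⁻¹.
Left is kg·m⁴·s⁻⁵·A⁻¹·mol⁻¹; right is kg²·m⁶·s⁻⁹·A⁻³·mol⁻¹ — different.

No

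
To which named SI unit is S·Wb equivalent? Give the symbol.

C

S = 1/Ω (conductance is reciprocal resistance),
    = kg⁻¹·m⁻²·s³·A².
Wb = V·s (flux: a volt is a weber per second),
    = kg·m²·s⁻²·A⁻¹.
Combining: S·Wb = (kg⁻¹·m⁻²·s³·A²) · (kg·m²·s⁻²·A⁻¹) = s·A.
s·A is the base-SI form of the coulomb.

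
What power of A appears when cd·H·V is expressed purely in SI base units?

H = kg·m²·s⁻²·A⁻².
V = kg·m²·s⁻³·A⁻¹.
Combining: cd·H·V = cd · (kg·m²·s⁻²·A⁻²) · (kg·m²·s⁻³·A⁻¹) = kg²·m⁴·s⁻⁵·A⁻³·cd.
The exponent of A is -3.

-3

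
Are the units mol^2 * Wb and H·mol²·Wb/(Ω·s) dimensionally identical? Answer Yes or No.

Left side:
  Wb = V·s (flux: a volt is a weber per second),
      = kg·m²·s⁻²·A⁻¹.
  Combining: mol²·Wb = mol² · (kg·m²·s⁻²·A⁻¹) = kg·m²·s⁻²·A⁻¹·mol².
Right side:
  Ω = V/A (resistance = voltage per current),
      = kg·m²·s⁻³·A⁻².
  So Ω⁻¹ = kg⁻¹·m⁻²·s³·A².
  H = Wb/A (inductance = flux per current),
      = kg·m²·s⁻²·A⁻².
  Wb = V·s (flux: a volt is a weber per second),
      = kg·m²·s⁻²·A⁻¹.
  Combining: Ω⁻¹·H·mol²·Wb·s⁻¹ = (kg⁻¹·m⁻²·s³·A²) · (kg·m²·s⁻²·A⁻²) · mol² · (kg·m²·s⁻²·A⁻¹) · s⁻¹ = kg·m²·s⁻²·A⁻¹·mol².
Both reduce to kg·m²·s⁻²·A⁻¹·mol².

Yes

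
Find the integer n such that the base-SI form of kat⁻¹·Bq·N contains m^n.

1

kat = s⁻¹·mol.
So kat⁻¹ = s·mol⁻¹.
Bq = s⁻¹.
N = kg·m·s⁻².
Combining: kat⁻¹·Bq·N = (s·mol⁻¹) · s⁻¹ · (kg·m·s⁻²) = kg·m·s⁻²·mol⁻¹.
The exponent of m is 1.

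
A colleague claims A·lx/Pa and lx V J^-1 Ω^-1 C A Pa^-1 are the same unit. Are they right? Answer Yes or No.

Left side:
  lx = m⁻²·cd.
  Pa = kg·m⁻¹·s⁻².
  So Pa⁻¹ = kg⁻¹·m·s².
  Combining: A·lx·Pa⁻¹ = A · (m⁻²·cd) · (kg⁻¹·m·s²) = kg⁻¹·m⁻¹·s²·A·cd.
Right side:
  lx = lm/m² (illuminance = luminous flux per area),
      = m⁻²·cd.
  V = W/A (potential = power per current),
      = kg·m²·s⁻³·A⁻¹.
  J = N·m (work = force × distance),
      = kg·m²·s⁻².
  So J⁻¹ = kg⁻¹·m⁻²·s².
  Ω = V/A (resistance = voltage per current),
      = kg·m²·s⁻³·A⁻².
  So Ω⁻¹ = kg⁻¹·m⁻²·s³·A².
  C = A·s = s·A (charge = current × time).
  Pa = N/m² (pressure = force per area),
      = kg·m⁻¹·s⁻².
  So Pa⁻¹ = kg⁻¹·m·s².
  Combining: lx·V·J⁻¹·Ω⁻¹·C·A·Pa⁻¹ = (m⁻²·cd) · (kg·m²·s⁻³·A⁻¹) · (kg⁻¹·m⁻²·s²) · (kg⁻¹·m⁻²·s³·A²) · (s·A) · A · (kg⁻¹·m·s²) = kg⁻²·m⁻³·s⁵·A³·cd.
Left is kg⁻¹·m⁻¹·s²·A·cd; right is kg⁻²·m⁻³·s⁵·A³·cd — different.

No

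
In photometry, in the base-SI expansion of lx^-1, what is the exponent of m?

lx = lm/m² (illuminance = luminous flux per area),
    = m⁻²·cd.
So lx⁻¹ = m²·cd⁻¹.
The exponent of m is 2.

2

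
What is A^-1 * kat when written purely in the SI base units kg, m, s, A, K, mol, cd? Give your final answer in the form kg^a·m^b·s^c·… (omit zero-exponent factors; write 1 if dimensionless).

s⁻¹·A⁻¹·mol

kat = s⁻¹·mol.
Combining: A⁻¹·kat = A⁻¹ · (s⁻¹·mol) = s⁻¹·A⁻¹·mol.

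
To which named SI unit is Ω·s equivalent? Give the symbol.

Ω = kg·m²·s⁻³·A⁻².
Combining: Ω·s = (kg·m²·s⁻³·A⁻²) · s = kg·m²·s⁻²·A⁻².
kg·m²·s⁻²·A⁻² is the base-SI form of the henry.

H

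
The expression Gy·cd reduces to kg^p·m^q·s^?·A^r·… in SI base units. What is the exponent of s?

-2

Gy = m²·s⁻².
Combining: Gy·cd = (m²·s⁻²) · cd = m²·s⁻²·cd.
The exponent of s is -2.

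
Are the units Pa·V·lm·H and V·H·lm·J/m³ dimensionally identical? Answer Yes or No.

Left side:
  Pa = N/m² (pressure = force per area),
      = kg·m⁻¹·s⁻².
  V = W/A (potential = power per current),
      = kg·m²·s⁻³·A⁻¹.
  lm = cd·sr = cd (luminous flux; sr is dimensionless).
  H = Wb/A (inductance = flux per current),
      = kg·m²·s⁻²·A⁻².
  Combining: Pa·V·lm·H = (kg·m⁻¹·s⁻²) · (kg·m²·s⁻³·A⁻¹) · cd · (kg·m²·s⁻²·A⁻²) = kg³·m³·s⁻⁷·A⁻³·cd.
Right side:
  V = kg·m²·s⁻³·A⁻¹.
  H = kg·m²·s⁻²·A⁻².
  lm = cd.
  J = kg·m²·s⁻².
  Combining: V·H·m⁻³·lm·J = (kg·m²·s⁻³·A⁻¹) · (kg·m²·s⁻²·A⁻²) · m⁻³ · cd · (kg·m²·s⁻²) = kg³·m³·s⁻⁷·A⁻³·cd.
Both reduce to kg³·m³·s⁻⁷·A⁻³·cd.

Yes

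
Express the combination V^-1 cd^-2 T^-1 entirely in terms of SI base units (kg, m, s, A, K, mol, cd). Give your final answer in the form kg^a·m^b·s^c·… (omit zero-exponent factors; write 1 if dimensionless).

kg⁻²·m⁻²·s⁵·A²·cd⁻²

V = kg·m²·s⁻³·A⁻¹.
So V⁻¹ = kg⁻¹·m⁻²·s³·A.
T = kg·s⁻²·A⁻¹.
So T⁻¹ = kg⁻¹·s²·A.
Combining: V⁻¹·cd⁻²·T⁻¹ = (kg⁻¹·m⁻²·s³·A) · cd⁻² · (kg⁻¹·s²·A) = kg⁻²·m⁻²·s⁵·A²·cd⁻².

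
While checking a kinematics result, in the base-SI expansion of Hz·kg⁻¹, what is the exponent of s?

Hz = 1/s = s⁻¹ (frequency is cycles per second).
Combining: Hz·kg⁻¹ = s⁻¹ · kg⁻¹ = kg⁻¹·s⁻¹.
The exponent of s is -1.

-1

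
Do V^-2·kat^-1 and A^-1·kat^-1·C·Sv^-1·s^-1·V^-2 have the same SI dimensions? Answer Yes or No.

Left side:
  V = W/A (potential = power per current),
      = kg·m²·s⁻³·A⁻¹.
  So V⁻² = kg⁻²·m⁻⁴·s⁶·A².
  kat = mol/s = s⁻¹·mol (catalytic activity).
  So kat⁻¹ = s·mol⁻¹.
  Combining: V⁻²·kat⁻¹ = (kg⁻²·m⁻⁴·s⁶·A²) · (s·mol⁻¹) = kg⁻²·m⁻⁴·s⁷·A²·mol⁻¹.
Right side:
  kat = mol/s = s⁻¹·mol (catalytic activity).
  So kat⁻¹ = s·mol⁻¹.
  C = A·s = s·A (charge = current × time).
  Sv = J/kg (equivalent dose = energy per mass),
      = m²·s⁻².
  So Sv⁻¹ = m⁻²·s².
  V = W/A (potential = power per current),
      = kg·m²·s⁻³·A⁻¹.
  So V⁻² = kg⁻²·m⁻⁴·s⁶·A².
  Combining: A⁻¹·kat⁻¹·C·Sv⁻¹·s⁻¹·V⁻² = A⁻¹ · (s·mol⁻¹) · (s·A) · (m⁻²·s²) · s⁻¹ · (kg⁻²·m⁻⁴·s⁶·A²) = kg⁻²·m⁻⁶·s⁹·A²·mol⁻¹.
Left is kg⁻²·m⁻⁴·s⁷·A²·mol⁻¹; right is kg⁻²·m⁻⁶·s⁹·A²·mol⁻¹ — different.

No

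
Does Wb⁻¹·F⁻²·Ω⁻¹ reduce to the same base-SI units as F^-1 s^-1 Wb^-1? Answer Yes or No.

Left side:
  Wb = V·s (flux: a volt is a weber per second),
      = kg·m²·s⁻²·A⁻¹.
  So Wb⁻¹ = kg⁻¹·m⁻²·s²·A.
  F = C/V (capacitance = charge per voltage),
      = A·s/(kg·m²·s⁻³·A⁻¹) (substituting C and V),
      = kg⁻¹·m⁻²·s⁴·A².
  So F⁻² = kg²·m⁴·s⁻⁸·A⁻⁴.
  Ω = V/A (resistance = voltage per current),
      = kg·m²·s⁻³·A⁻².
  So Ω⁻¹ = kg⁻¹·m⁻²·s³·A².
  Combining: Wb⁻¹·F⁻²·Ω⁻¹ = (kg⁻¹·m⁻²·s²·A) · (kg²·m⁴·s⁻⁸·A⁻⁴) · (kg⁻¹·m⁻²·s³·A²) = s⁻³·A⁻¹.
Right side:
  F = C/V (capacitance = charge per voltage),
      = A·s/(kg·m²·s⁻³·A⁻¹) (substituting C and V),
      = kg⁻¹·m⁻²·s⁴·A².
  So F⁻¹ = kg·m²·s⁻⁴·A⁻².
  Wb = V·s (flux: a volt is a weber per second),
      = kg·m²·s⁻²·A⁻¹.
  So Wb⁻¹ = kg⁻¹·m⁻²·s²·A.
  Combining: F⁻¹·s⁻¹·Wb⁻¹ = (kg·m²·s⁻⁴·A⁻²) · s⁻¹ · (kg⁻¹·m⁻²·s²·A) = s⁻³·A⁻¹.
Both reduce to s⁻³·A⁻¹.

Yes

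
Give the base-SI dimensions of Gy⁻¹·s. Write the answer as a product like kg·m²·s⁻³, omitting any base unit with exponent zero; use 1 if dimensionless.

Gy = m²·s⁻².
So Gy⁻¹ = m⁻²·s².
Combining: Gy⁻¹·s = (m⁻²·s²) · s = m⁻²·s³.

m⁻²·s³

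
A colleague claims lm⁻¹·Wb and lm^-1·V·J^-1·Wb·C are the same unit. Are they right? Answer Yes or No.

Left side:
  lm = cd·sr = cd (luminous flux; sr is dimensionless).
  So lm⁻¹ = cd⁻¹.
  Wb = V·s (flux: a volt is a weber per second),
      = kg·m²·s⁻²·A⁻¹.
  Combining: lm⁻¹·Wb = cd⁻¹ · (kg·m²·s⁻²·A⁻¹) = kg·m²·s⁻²·A⁻¹·cd⁻¹.
Right side:
  lm = cd.
  So lm⁻¹ = cd⁻¹.
  V = kg·m²·s⁻³·A⁻¹.
  J = kg·m²·s⁻².
  So J⁻¹ = kg⁻¹·m⁻²·s².
  Wb = kg·m²·s⁻²·A⁻¹.
  C = s·A.
  Combining: lm⁻¹·V·J⁻¹·Wb·C = cd⁻¹ · (kg·m²·s⁻³·A⁻¹) · (kg⁻¹·m⁻²·s²) · (kg·m²·s⁻²·A⁻¹) · (s·A) = kg·m²·s⁻²·A⁻¹·cd⁻¹.
Both reduce to kg·m²·s⁻²·A⁻¹·cd⁻¹.

Yes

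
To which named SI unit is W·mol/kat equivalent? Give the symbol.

J

W = kg·m²·s⁻³.
kat = s⁻¹·mol.
So kat⁻¹ = s·mol⁻¹.
Combining: W·kat⁻¹·mol = (kg·m²·s⁻³) · (s·mol⁻¹) · mol = kg·m²·s⁻².
kg·m²·s⁻² is the base-SI form of the joule.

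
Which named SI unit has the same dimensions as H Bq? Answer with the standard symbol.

H = Wb/A (inductance = flux per current),
    = kg·m²·s⁻²·A⁻².
Bq = 1/s = s⁻¹ (activity is decays per second).
Combining: H·Bq = (kg·m²·s⁻²·A⁻²) · s⁻¹ = kg·m²·s⁻³·A⁻².
kg·m²·s⁻³·A⁻² is the base-SI form of the ohm.

Ω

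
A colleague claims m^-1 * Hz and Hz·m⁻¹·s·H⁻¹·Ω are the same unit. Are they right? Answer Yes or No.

Left side:
  Hz = 1/s = s⁻¹ (frequency is cycles per second).
  Combining: m⁻¹·Hz = m⁻¹ · s⁻¹ = m⁻¹·s⁻¹.
Right side:
  Hz = s⁻¹.
  H = kg·m²·s⁻²·A⁻².
  So H⁻¹ = kg⁻¹·m⁻²·s²·A².
  Ω = kg·m²·s⁻³·A⁻².
  Combining: Hz·m⁻¹·s·H⁻¹·Ω = s⁻¹ · m⁻¹ · s · (kg⁻¹·m⁻²·s²·A²) · (kg·m²·s⁻³·A⁻²) = m⁻¹·s⁻¹.
Both reduce to m⁻¹·s⁻¹.

Yes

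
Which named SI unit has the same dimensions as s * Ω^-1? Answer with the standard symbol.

Ω = V/A (resistance = voltage per current),
    = kg·m²·s⁻³·A⁻².
So Ω⁻¹ = kg⁻¹·m⁻²·s³·A².
Combining: s·Ω⁻¹ = s · (kg⁻¹·m⁻²·s³·A²) = kg⁻¹·m⁻²·s⁴·A².
kg⁻¹·m⁻²·s⁴·A² is the base-SI form of the farad.

F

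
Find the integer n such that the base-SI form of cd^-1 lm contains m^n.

lm = cd·sr = cd (luminous flux; sr is dimensionless).
Combining: cd⁻¹·lm = cd⁻¹ · cd = 1.
The exponent of m is 0.

0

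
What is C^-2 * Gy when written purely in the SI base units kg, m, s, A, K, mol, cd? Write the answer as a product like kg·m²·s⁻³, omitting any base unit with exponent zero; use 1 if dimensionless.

m²·s⁻⁴·A⁻²

C = A·s = s·A (charge = current × time).
So C⁻² = s⁻²·A⁻².
Gy = J/kg (absorbed dose = energy per mass),
    = m²·s⁻².
Combining: C⁻²·Gy = (s⁻²·A⁻²) · (m²·s⁻²) = m²·s⁻⁴·A⁻².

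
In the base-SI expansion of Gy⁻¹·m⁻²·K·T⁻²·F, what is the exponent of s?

Gy = J/kg (absorbed dose = energy per mass),
    = m²·s⁻².
So Gy⁻¹ = m⁻²·s².
T = Wb/m² (flux density = flux per area),
    = kg·s⁻²·A⁻¹.
So T⁻² = kg⁻²·s⁴·A².
F = C/V (capacitance = charge per voltage),
    = A·s/(kg·m²·s⁻³·A⁻¹) (substituting C and V),
    = kg⁻¹·m⁻²·s⁴·A².
Combining: Gy⁻¹·m⁻²·K·T⁻²·F = (m⁻²·s²) · m⁻² · K · (kg⁻²·s⁴·A²) · (kg⁻¹·m⁻²·s⁴·A²) = kg⁻³·m⁻⁶·s¹⁰·A⁴·K.
The exponent of s is 10.

10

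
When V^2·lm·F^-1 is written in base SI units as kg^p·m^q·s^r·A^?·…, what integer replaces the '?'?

-4

V = kg·m²·s⁻³·A⁻¹.
So V² = kg²·m⁴·s⁻⁶·A⁻².
lm = cd.
F = kg⁻¹·m⁻²·s⁴·A².
So F⁻¹ = kg·m²·s⁻⁴·A⁻².
Combining: V²·lm·F⁻¹ = (kg²·m⁴·s⁻⁶·A⁻²) · cd · (kg·m²·s⁻⁴·A⁻²) = kg³·m⁶·s⁻¹⁰·A⁻⁴·cd.
The exponent of A is -4.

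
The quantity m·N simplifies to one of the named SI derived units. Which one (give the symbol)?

J

N = kg·m·s⁻².
Combining: m·N = m · (kg·m·s⁻²) = kg·m²·s⁻².
kg·m²·s⁻² is the base-SI form of the joule.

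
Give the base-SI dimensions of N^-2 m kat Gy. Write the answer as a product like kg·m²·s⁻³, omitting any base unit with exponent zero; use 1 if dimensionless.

N = kg·m/s² = kg·m·s⁻² (force = mass × acceleration).
So N⁻² = kg⁻²·m⁻²·s⁴.
kat = mol/s = s⁻¹·mol (catalytic activity).
Gy = J/kg (absorbed dose = energy per mass),
    = m²·s⁻².
Combining: N⁻²·m·kat·Gy = (kg⁻²·m⁻²·s⁴) · m · (s⁻¹·mol) · (m²·s⁻²) = kg⁻²·m·s·mol.

kg⁻²·m·s·mol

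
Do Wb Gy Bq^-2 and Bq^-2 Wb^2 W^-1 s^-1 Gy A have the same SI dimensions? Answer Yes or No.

Yes

Left side:
  Wb = V·s (flux: a volt is a weber per second),
      = kg·m²·s⁻²·A⁻¹.
  Gy = J/kg (absorbed dose = energy per mass),
      = m²·s⁻².
  Bq = 1/s = s⁻¹ (activity is decays per second).
  So Bq⁻² = s².
  Combining: Wb·Gy·Bq⁻² = (kg·m²·s⁻²·A⁻¹) · (m²·s⁻²) · s² = kg·m⁴·s⁻²·A⁻¹.
Right side:
  Bq = 1/s = s⁻¹ (activity is decays per second).
  So Bq⁻² = s².
  Wb = V·s (flux: a volt is a weber per second),
      = kg·m²·s⁻²·A⁻¹.
  So Wb² = kg²·m⁴·s⁻⁴·A⁻².
  W = J/s (power = energy per time),
      = kg·m²·s⁻³.
  So W⁻¹ = kg⁻¹·m⁻²·s³.
  Gy = J/kg (absorbed dose = energy per mass),
      = m²·s⁻².
  Combining: Bq⁻²·Wb²·W⁻¹·s⁻¹·Gy·A = s² · (kg²·m⁴·s⁻⁴·A⁻²) · (kg⁻¹·m⁻²·s³) · s⁻¹ · (m²·s⁻²) · A = kg·m⁴·s⁻²·A⁻¹.
Both reduce to kg·m⁴·s⁻²·A⁻¹.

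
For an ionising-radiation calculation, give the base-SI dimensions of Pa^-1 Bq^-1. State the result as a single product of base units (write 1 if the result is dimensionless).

kg⁻¹·m·s³

Pa = N/m² (pressure = force per area),
    = kg·m⁻¹·s⁻².
So Pa⁻¹ = kg⁻¹·m·s².
Bq = 1/s = s⁻¹ (activity is decays per second).
So Bq⁻¹ = s.
Combining: Pa⁻¹·Bq⁻¹ = (kg⁻¹·m·s²) · s = kg⁻¹·m·s³.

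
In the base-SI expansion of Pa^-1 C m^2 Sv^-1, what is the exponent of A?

Pa = kg·m⁻¹·s⁻².
So Pa⁻¹ = kg⁻¹·m·s².
C = s·A.
Sv = m²·s⁻².
So Sv⁻¹ = m⁻²·s².
Combining: Pa⁻¹·C·m²·Sv⁻¹ = (kg⁻¹·m·s²) · (s·A) · m² · (m⁻²·s²) = kg⁻¹·m·s⁵·A.
The exponent of A is 1.

1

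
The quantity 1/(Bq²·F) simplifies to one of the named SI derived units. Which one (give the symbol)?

H

Bq = s⁻¹.
So Bq⁻² = s².
F = kg⁻¹·m⁻²·s⁴·A².
So F⁻¹ = kg·m²·s⁻⁴·A⁻².
Combining: Bq⁻²·F⁻¹ = s² · (kg·m²·s⁻⁴·A⁻²) = kg·m²·s⁻²·A⁻².
kg·m²·s⁻²·A⁻² is the base-SI form of the henry.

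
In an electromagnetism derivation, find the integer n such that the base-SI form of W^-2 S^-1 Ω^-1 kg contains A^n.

W = kg·m²·s⁻³.
So W⁻² = kg⁻²·m⁻⁴·s⁶.
S = kg⁻¹·m⁻²·s³·A².
So S⁻¹ = kg·m²·s⁻³·A⁻².
Ω = kg·m²·s⁻³·A⁻².
So Ω⁻¹ = kg⁻¹·m⁻²·s³·A².
Combining: W⁻²·S⁻¹·Ω⁻¹·kg = (kg⁻²·m⁻⁴·s⁶) · (kg·m²·s⁻³·A⁻²) · (kg⁻¹·m⁻²·s³·A²) · kg = kg⁻¹·m⁻⁴·s⁶.
The exponent of A is 0.

0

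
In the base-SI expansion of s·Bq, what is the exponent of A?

Bq = 1/s = s⁻¹ (activity is decays per second).
Combining: s·Bq = s · s⁻¹ = 1.
The exponent of A is 0.

0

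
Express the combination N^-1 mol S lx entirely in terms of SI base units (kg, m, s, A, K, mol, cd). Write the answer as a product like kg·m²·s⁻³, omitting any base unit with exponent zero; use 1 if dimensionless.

kg⁻²·m⁻⁵·s⁵·A²·mol·cd

N = kg·m·s⁻².
So N⁻¹ = kg⁻¹·m⁻¹·s².
S = kg⁻¹·m⁻²·s³·A².
lx = m⁻²·cd.
Combining: N⁻¹·mol·S·lx = (kg⁻¹·m⁻¹·s²) · mol · (kg⁻¹·m⁻²·s³·A²) · (m⁻²·cd) = kg⁻²·m⁻⁵·s⁵·A²·mol·cd.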